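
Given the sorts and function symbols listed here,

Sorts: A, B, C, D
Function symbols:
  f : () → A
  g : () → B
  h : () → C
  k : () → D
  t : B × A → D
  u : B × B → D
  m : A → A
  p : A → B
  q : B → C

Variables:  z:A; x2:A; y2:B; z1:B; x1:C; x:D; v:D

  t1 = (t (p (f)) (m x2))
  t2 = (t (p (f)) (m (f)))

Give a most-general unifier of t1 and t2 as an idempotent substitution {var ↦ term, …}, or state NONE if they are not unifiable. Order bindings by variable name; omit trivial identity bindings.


{x2 ↦ (f)}


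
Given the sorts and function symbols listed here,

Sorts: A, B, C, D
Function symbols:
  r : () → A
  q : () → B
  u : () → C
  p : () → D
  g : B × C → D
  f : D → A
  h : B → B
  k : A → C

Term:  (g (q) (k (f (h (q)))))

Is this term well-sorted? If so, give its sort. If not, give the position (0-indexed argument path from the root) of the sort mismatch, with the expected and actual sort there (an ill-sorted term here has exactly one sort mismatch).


ill-sorted at position [1, 0, 0]: expected D, got B

  (q) : B
        (q) : B
      (h (q)) : B
    (f (h (q))) : ✗ arg 0 at [1, 0, 0] has sort B, expected D


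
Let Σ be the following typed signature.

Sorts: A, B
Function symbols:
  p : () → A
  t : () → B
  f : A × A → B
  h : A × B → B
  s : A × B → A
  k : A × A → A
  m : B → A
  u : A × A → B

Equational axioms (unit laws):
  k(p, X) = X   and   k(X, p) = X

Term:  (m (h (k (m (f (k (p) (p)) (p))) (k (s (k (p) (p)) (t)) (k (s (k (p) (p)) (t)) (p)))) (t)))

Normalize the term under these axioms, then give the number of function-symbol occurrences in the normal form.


1. (m (h (k (m (f (k (p) (p)) (p))) (k (s (k (p) (p)) (t)) (k (s (k (p) (p)) (t)) (p)))) (t)))  →  (m (h (k (m (f (p) (p))) (k (s (k (p) (p)) (t)) (k (s (k (p) (p)) (t)) (p)))) (t)))
2. (m (h (k (m (f (p) (p))) (k (s (k (p) (p)) (t)) (k (s (k (p) (p)) (t)) (p)))) (t)))  →  (m (h (k (m (f (p) (p))) (k (s (p) (t)) (k (s (k (p) (p)) (t)) (p)))) (t)))
3. (m (h (k (m (f (p) (p))) (k (s (p) (t)) (k (s (k (p) (p)) (t)) (p)))) (t)))  →  (m (h (k (m (f (p) (p))) (k (s (p) (t)) (s (k (p) (p)) (t)))) (t)))
4. (m (h (k (m (f (p) (p))) (k (s (p) (t)) (s (k (p) (p)) (t)))) (t)))  →  (m (h (k (m (f (p) (p))) (k (s (p) (t)) (s (p) (t)))) (t)))
normal form: (m (h (k (m (f (p) (p))) (k (s (p) (t)) (s (p) (t)))) (t)))

size = 15


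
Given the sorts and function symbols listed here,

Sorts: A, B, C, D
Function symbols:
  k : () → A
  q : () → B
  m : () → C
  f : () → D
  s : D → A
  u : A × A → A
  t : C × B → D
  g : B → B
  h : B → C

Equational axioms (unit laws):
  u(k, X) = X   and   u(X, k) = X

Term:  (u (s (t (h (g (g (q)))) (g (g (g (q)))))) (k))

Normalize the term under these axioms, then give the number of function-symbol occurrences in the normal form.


1. (u (s (t (h (g (g (q)))) (g (g (g (q)))))) (k))  →  (s (t (h (g (g (q)))) (g (g (g (q))))))
normal form: (s (t (h (g (g (q)))) (g (g (g (q))))))

size = 10


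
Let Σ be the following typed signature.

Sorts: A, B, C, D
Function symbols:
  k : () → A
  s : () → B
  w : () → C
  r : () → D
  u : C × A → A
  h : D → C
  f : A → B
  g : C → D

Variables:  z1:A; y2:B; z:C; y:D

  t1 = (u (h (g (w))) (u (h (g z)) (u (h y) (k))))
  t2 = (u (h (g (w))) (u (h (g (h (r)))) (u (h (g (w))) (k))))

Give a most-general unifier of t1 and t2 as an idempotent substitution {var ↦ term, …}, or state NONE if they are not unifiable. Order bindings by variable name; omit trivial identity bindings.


{y ↦ (g (w)), z ↦ (h (r))}


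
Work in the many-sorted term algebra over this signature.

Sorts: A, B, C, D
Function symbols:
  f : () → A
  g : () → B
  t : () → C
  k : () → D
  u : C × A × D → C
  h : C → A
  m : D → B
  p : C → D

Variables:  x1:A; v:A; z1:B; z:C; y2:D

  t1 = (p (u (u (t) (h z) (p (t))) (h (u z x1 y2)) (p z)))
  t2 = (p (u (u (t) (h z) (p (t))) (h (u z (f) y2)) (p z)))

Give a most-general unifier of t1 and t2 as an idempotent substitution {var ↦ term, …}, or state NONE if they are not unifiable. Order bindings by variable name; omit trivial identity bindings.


{x1 ↦ (f)}


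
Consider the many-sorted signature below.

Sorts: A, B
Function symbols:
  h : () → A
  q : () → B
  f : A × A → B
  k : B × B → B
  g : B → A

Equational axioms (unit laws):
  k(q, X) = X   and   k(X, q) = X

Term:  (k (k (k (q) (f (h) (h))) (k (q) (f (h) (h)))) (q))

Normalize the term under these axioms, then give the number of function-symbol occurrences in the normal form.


size = 7

1. (k (k (k (q) (f (h) (h))) (k (q) (f (h) (h)))) (q))  →  (k (k (q) (f (h) (h))) (k (q) (f (h) (h))))
2. (k (k (q) (f (h) (h))) (k (q) (f (h) (h))))  →  (k (f (h) (h)) (k (q) (f (h) (h))))
3. (k (f (h) (h)) (k (q) (f (h) (h))))  →  (k (f (h) (h)) (f (h) (h)))
normal form: (k (f (h) (h)) (f (h) (h)))


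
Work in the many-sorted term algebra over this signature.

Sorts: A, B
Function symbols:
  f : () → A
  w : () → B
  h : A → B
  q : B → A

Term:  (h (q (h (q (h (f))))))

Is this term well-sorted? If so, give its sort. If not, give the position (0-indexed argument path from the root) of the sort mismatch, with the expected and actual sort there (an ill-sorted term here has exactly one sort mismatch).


well-sorted; sort = B

          (f) : A
        (h (f)) : B
      (q (h (f))) : A
    (h (q (h (f)))) : B
  (q (h (q (h (f))))) : A
(h (q (h (q (h (f)))))) : B


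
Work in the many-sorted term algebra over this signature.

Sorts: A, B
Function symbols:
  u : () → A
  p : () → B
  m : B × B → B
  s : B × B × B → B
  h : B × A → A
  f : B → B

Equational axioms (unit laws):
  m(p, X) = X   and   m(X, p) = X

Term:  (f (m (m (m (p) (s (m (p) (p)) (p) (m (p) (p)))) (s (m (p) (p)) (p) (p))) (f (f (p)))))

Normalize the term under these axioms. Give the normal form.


1. (f (m (m (m (p) (s (m (p) (p)) (p) (m (p) (p)))) (s (m (p) (p)) (p) (p))) (f (f (p)))))  →  (f (m (m (s (m (p) (p)) (p) (m (p) (p))) (s (m (p) (p)) (p) (p))) (f (f (p)))))
2. (f (m (m (s (m (p) (p)) (p) (m (p) (p))) (s (m (p) (p)) (p) (p))) (f (f (p)))))  →  (f (m (m (s (p) (p) (m (p) (p))) (s (m (p) (p)) (p) (p))) (f (f (p)))))
3. (f (m (m (s (p) (p) (m (p) (p))) (s (m (p) (p)) (p) (p))) (f (f (p)))))  →  (f (m (m (s (p) (p) (p)) (s (m (p) (p)) (p) (p))) (f (f (p)))))
4. (f (m (m (s (p) (p) (p)) (s (m (p) (p)) (p) (p))) (f (f (p)))))  →  (f (m (m (s (p) (p) (p)) (s (p) (p) (p))) (f (f (p)))))

normal form = (f (m (m (s (p) (p) (p)) (s (p) (p) (p))) (f (f (p)))))


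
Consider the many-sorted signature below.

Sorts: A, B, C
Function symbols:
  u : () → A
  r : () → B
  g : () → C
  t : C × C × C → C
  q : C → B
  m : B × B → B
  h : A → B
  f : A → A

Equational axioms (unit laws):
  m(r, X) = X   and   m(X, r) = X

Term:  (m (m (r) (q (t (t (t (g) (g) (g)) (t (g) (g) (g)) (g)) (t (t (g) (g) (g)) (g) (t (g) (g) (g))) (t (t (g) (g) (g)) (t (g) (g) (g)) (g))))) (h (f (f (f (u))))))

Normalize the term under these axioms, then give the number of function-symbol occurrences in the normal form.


size = 38

1. (m (m (r) (q (t (t (t (g) (g) (g)) (t (g) (g) (g)) (g)) (t (t (g) (g) (g)) (g) (t (g) (g) (g))) (t (t (g) (g) (g)) (t (g) (g) (g)) (g))))) (h (f (f (f (u))))))  →  (m (q (t (t (t (g) (g) (g)) (t (g) (g) (g)) (g)) (t (t (g) (g) (g)) (g) (t (g) (g) (g))) (t (t (g) (g) (g)) (t (g) (g) (g)) (g)))) (h (f (f (f (u))))))
normal form: (m (q (t (t (t (g) (g) (g)) (t (g) (g) (g)) (g)) (t (t (g) (g) (g)) (g) (t (g) (g) (g))) (t (t (g) (g) (g)) (t (g) (g) (g)) (g)))) (h (f (f (f (u))))))


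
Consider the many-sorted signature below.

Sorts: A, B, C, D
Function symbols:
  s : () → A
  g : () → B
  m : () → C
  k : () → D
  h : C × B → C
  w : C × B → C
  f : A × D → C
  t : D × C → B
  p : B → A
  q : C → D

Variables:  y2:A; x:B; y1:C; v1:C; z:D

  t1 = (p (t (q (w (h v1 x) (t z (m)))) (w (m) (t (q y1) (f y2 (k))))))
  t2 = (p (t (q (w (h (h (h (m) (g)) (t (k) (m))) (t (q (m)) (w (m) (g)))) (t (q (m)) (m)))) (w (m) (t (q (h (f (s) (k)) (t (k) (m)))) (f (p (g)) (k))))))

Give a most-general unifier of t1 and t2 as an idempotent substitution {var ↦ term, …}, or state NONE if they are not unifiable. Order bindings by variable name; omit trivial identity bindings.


{v1 ↦ (h (h (m) (g)) (t (k) (m))), x ↦ (t (q (m)) (w (m) (g))), y1 ↦ (h (f (s) (k)) (t (k) (m))), y2 ↦ (p (g)), z ↦ (q (m))}


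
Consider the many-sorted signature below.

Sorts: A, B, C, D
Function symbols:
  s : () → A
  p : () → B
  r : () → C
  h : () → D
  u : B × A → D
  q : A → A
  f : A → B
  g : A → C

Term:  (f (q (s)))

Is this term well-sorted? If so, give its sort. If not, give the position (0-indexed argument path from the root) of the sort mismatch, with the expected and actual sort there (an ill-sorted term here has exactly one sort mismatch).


    (s) : A
  (q (s)) : A
(f (q (s))) : B

well-sorted; sort = B


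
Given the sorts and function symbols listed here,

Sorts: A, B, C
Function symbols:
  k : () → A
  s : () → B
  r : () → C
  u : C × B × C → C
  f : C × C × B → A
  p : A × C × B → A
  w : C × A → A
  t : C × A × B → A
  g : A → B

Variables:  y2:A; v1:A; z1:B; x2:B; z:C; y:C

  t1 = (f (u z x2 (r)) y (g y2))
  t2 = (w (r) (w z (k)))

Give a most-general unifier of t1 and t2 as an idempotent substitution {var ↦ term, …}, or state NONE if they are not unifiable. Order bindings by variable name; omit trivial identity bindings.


head clash or occurs-check failure — not unifiable

NONE (not unifiable)


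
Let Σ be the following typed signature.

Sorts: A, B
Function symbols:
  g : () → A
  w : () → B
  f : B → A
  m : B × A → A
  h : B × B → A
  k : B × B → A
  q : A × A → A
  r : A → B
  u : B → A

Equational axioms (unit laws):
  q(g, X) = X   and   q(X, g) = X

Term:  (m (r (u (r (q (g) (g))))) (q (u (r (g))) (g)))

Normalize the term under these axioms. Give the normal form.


normal form = (m (r (u (r (g)))) (u (r (g))))

1. (m (r (u (r (q (g) (g))))) (q (u (r (g))) (g)))  →  (m (r (u (r (g)))) (q (u (r (g))) (g)))
2. (m (r (u (r (g)))) (q (u (r (g))) (g)))  →  (m (r (u (r (g)))) (u (r (g))))


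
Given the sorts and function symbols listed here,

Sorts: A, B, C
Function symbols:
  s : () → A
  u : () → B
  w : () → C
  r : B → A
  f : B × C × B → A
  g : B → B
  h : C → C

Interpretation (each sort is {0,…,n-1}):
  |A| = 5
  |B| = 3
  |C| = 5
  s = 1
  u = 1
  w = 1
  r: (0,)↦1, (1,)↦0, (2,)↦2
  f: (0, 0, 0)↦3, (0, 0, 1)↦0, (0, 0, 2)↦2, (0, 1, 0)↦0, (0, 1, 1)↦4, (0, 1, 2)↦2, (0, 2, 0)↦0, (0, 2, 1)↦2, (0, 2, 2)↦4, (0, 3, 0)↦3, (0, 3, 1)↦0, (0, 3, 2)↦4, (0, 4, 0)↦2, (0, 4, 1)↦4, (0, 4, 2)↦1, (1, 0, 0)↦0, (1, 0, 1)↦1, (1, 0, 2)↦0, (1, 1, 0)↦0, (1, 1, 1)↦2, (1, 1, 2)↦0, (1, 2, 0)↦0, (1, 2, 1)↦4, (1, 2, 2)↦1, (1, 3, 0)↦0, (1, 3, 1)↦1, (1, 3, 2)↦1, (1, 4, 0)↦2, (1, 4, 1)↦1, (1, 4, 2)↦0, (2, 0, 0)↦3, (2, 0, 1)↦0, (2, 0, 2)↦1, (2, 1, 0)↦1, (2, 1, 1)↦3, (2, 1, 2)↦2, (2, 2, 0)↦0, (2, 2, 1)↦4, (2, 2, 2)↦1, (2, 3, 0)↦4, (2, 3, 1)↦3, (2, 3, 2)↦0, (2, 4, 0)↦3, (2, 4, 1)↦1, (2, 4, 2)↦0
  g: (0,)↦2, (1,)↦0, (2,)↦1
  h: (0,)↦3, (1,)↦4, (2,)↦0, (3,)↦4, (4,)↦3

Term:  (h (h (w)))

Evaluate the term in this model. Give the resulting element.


  w = 1
  (h (w)) = h(1,) = 4
  (h (h (w))) = h(4,) = 3

value = 3


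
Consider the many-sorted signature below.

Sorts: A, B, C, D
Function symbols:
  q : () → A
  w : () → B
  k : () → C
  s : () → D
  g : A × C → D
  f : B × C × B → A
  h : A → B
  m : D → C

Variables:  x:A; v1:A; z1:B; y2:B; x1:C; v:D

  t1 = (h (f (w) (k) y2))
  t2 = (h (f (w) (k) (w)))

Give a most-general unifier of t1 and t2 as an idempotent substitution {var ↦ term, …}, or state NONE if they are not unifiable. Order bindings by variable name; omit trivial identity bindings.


{y2 ↦ (w)}


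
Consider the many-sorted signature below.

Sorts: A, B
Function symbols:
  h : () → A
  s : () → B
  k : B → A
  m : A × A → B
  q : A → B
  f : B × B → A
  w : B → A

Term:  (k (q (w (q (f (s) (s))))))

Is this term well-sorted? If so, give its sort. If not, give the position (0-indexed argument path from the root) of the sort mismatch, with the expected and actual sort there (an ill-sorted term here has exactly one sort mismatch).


          (s) : B
          (s) : B
        (f (s) (s)) : A
      (q (f (s) (s))) : B
    (w (q (f (s) (s)))) : A
  (q (w (q (f (s) (s))))) : B
(k (q (w (q (f (s) (s)))))) : A

well-sorted; sort = A


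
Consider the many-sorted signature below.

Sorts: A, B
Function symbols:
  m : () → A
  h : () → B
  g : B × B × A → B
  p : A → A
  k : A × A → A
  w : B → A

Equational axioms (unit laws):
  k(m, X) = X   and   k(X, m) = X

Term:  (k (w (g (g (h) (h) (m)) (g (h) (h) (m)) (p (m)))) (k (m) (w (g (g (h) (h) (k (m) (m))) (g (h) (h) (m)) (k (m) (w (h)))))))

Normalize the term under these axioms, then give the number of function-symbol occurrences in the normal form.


size = 25

1. (k (w (g (g (h) (h) (m)) (g (h) (h) (m)) (p (m)))) (k (m) (w (g (g (h) (h) (k (m) (m))) (g (h) (h) (m)) (k (m) (w (h)))))))  →  (k (w (g (g (h) (h) (m)) (g (h) (h) (m)) (p (m)))) (w (g (g (h) (h) (k (m) (m))) (g (h) (h) (m)) (k (m) (w (h))))))
2. (k (w (g (g (h) (h) (m)) (g (h) (h) (m)) (p (m)))) (w (g (g (h) (h) (k (m) (m))) (g (h) (h) (m)) (k (m) (w (h))))))  →  (k (w (g (g (h) (h) (m)) (g (h) (h) (m)) (p (m)))) (w (g (g (h) (h) (m)) (g (h) (h) (m)) (k (m) (w (h))))))
3. (k (w (g (g (h) (h) (m)) (g (h) (h) (m)) (p (m)))) (w (g (g (h) (h) (m)) (g (h) (h) (m)) (k (m) (w (h))))))  →  (k (w (g (g (h) (h) (m)) (g (h) (h) (m)) (p (m)))) (w (g (g (h) (h) (m)) (g (h) (h) (m)) (w (h)))))
normal form: (k (w (g (g (h) (h) (m)) (g (h) (h) (m)) (p (m)))) (w (g (g (h) (h) (m)) (g (h) (h) (m)) (w (h)))))


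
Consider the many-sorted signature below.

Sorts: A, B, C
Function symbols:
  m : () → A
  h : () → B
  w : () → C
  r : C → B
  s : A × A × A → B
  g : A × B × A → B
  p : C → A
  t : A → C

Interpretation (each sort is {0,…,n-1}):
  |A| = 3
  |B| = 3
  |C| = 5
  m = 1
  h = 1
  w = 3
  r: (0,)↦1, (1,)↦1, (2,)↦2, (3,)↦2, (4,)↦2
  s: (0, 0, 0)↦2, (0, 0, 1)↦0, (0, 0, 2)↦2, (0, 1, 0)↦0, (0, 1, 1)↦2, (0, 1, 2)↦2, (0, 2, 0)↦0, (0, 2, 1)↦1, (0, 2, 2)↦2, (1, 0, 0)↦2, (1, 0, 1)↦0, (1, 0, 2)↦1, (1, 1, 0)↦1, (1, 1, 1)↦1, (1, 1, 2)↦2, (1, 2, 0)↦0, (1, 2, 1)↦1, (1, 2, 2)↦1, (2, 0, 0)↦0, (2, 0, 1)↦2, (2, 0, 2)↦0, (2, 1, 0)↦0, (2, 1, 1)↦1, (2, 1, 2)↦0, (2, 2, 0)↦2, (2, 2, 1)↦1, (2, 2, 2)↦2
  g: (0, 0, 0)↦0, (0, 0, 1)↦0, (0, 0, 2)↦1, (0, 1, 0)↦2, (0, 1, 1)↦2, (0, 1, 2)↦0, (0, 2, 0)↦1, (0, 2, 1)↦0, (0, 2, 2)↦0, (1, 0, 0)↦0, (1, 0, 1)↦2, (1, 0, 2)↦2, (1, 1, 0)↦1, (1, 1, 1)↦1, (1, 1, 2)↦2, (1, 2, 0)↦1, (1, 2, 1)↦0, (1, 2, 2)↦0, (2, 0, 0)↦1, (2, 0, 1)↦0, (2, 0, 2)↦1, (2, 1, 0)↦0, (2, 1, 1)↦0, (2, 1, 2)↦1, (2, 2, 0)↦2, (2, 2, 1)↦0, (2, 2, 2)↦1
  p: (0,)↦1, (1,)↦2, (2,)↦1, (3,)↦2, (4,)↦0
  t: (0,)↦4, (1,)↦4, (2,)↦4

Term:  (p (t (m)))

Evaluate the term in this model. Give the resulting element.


value = 0

  m = 1
  (t (m)) = t(1,) = 4
  (p (t (m))) = p(4,) = 0


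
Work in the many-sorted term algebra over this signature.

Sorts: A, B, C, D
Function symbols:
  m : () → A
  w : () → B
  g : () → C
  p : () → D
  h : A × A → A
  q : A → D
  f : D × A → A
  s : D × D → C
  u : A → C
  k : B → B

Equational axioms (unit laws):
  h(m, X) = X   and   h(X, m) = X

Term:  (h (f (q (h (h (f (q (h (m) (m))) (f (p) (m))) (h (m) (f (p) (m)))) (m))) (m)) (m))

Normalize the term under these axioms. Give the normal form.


1. (h (f (q (h (h (f (q (h (m) (m))) (f (p) (m))) (h (m) (f (p) (m)))) (m))) (m)) (m))  →  (f (q (h (h (f (q (h (m) (m))) (f (p) (m))) (h (m) (f (p) (m)))) (m))) (m))
2. (f (q (h (h (f (q (h (m) (m))) (f (p) (m))) (h (m) (f (p) (m)))) (m))) (m))  →  (f (q (h (f (q (h (m) (m))) (f (p) (m))) (h (m) (f (p) (m))))) (m))
3. (f (q (h (f (q (h (m) (m))) (f (p) (m))) (h (m) (f (p) (m))))) (m))  →  (f (q (h (f (q (m)) (f (p) (m))) (h (m) (f (p) (m))))) (m))
4. (f (q (h (f (q (m)) (f (p) (m))) (h (m) (f (p) (m))))) (m))  →  (f (q (h (f (q (m)) (f (p) (m))) (f (p) (m)))) (m))

normal form = (f (q (h (f (q (m)) (f (p) (m))) (f (p) (m)))) (m))


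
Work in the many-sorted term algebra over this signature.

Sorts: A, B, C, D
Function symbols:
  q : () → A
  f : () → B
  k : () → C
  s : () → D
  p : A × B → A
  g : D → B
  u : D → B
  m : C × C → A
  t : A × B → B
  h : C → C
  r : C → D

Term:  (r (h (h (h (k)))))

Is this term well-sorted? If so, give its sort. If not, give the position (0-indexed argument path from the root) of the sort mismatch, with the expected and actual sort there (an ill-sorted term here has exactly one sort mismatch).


well-sorted; sort = D

        (k) : C
      (h (k)) : C
    (h (h (k))) : C
  (h (h (h (k)))) : C
(r (h (h (h (k))))) : D


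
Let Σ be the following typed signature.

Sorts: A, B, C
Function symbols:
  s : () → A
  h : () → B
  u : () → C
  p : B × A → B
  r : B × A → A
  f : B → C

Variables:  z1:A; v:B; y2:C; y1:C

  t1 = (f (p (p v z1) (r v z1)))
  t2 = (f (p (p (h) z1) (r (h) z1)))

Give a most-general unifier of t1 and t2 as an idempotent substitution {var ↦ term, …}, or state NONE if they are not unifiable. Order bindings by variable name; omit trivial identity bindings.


{v ↦ (h)}


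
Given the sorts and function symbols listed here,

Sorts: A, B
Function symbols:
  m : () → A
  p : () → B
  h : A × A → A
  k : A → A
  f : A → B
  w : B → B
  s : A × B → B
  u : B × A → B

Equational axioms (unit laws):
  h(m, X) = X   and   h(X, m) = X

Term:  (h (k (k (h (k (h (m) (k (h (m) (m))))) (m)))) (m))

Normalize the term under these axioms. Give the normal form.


1. (h (k (k (h (k (h (m) (k (h (m) (m))))) (m)))) (m))  →  (k (k (h (k (h (m) (k (h (m) (m))))) (m))))
2. (k (k (h (k (h (m) (k (h (m) (m))))) (m))))  →  (k (k (k (h (m) (k (h (m) (m)))))))
3. (k (k (k (h (m) (k (h (m) (m)))))))  →  (k (k (k (k (h (m) (m))))))
4. (k (k (k (k (h (m) (m))))))  →  (k (k (k (k (m)))))

normal form = (k (k (k (k (m)))))


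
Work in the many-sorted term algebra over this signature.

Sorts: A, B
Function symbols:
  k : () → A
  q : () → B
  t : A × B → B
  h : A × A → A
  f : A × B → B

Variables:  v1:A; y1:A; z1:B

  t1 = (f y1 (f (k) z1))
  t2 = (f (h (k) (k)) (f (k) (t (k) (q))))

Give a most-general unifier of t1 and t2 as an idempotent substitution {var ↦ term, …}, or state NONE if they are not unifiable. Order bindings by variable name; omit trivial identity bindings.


{y1 ↦ (h (k) (k)), z1 ↦ (t (k) (q))}


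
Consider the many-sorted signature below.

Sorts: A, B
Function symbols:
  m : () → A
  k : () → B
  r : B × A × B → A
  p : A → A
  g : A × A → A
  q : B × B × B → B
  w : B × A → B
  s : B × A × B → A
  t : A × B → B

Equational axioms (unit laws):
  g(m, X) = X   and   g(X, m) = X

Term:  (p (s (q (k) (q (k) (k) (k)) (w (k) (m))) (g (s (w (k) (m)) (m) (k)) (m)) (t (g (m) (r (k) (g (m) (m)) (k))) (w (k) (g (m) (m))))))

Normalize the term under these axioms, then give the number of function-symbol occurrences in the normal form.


1. (p (s (q (k) (q (k) (k) (k)) (w (k) (m))) (g (s (w (k) (m)) (m) (k)) (m)) (t (g (m) (r (k) (g (m) (m)) (k))) (w (k) (g (m) (m))))))  →  (p (s (q (k) (q (k) (k) (k)) (w (k) (m))) (s (w (k) (m)) (m) (k)) (t (g (m) (r (k) (g (m) (m)) (k))) (w (k) (g (m) (m))))))
2. (p (s (q (k) (q (k) (k) (k)) (w (k) (m))) (s (w (k) (m)) (m) (k)) (t (g (m) (r (k) (g (m) (m)) (k))) (w (k) (g (m) (m))))))  →  (p (s (q (k) (q (k) (k) (k)) (w (k) (m))) (s (w (k) (m)) (m) (k)) (t (r (k) (g (m) (m)) (k)) (w (k) (g (m) (m))))))
3. (p (s (q (k) (q (k) (k) (k)) (w (k) (m))) (s (w (k) (m)) (m) (k)) (t (r (k) (g (m) (m)) (k)) (w (k) (g (m) (m))))))  →  (p (s (q (k) (q (k) (k) (k)) (w (k) (m))) (s (w (k) (m)) (m) (k)) (t (r (k) (m) (k)) (w (k) (g (m) (m))))))
4. (p (s (q (k) (q (k) (k) (k)) (w (k) (m))) (s (w (k) (m)) (m) (k)) (t (r (k) (m) (k)) (w (k) (g (m) (m))))))  →  (p (s (q (k) (q (k) (k) (k)) (w (k) (m))) (s (w (k) (m)) (m) (k)) (t (r (k) (m) (k)) (w (k) (m)))))
normal form: (p (s (q (k) (q (k) (k) (k)) (w (k) (m))) (s (w (k) (m)) (m) (k)) (t (r (k) (m) (k)) (w (k) (m)))))

size = 25


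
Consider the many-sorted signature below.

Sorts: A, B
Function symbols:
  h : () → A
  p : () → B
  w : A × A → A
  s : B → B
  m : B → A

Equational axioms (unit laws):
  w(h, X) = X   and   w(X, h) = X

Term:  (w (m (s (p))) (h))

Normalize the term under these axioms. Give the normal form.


1. (w (m (s (p))) (h))  →  (m (s (p)))

normal form = (m (s (p)))


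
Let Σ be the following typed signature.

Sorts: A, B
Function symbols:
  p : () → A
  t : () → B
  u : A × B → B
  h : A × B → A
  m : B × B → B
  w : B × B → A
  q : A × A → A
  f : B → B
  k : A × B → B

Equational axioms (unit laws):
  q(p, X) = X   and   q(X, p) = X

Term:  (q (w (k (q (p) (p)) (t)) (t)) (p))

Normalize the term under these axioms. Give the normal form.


normal form = (w (k (p) (t)) (t))

1. (q (w (k (q (p) (p)) (t)) (t)) (p))  →  (w (k (q (p) (p)) (t)) (t))
2. (w (k (q (p) (p)) (t)) (t))  →  (w (k (p) (t)) (t))


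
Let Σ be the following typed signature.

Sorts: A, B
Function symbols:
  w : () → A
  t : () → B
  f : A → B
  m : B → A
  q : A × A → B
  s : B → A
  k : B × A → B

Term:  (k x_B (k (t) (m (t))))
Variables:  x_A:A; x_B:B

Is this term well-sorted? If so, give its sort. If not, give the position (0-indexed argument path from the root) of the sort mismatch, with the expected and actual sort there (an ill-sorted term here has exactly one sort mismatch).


  x_B : B
    (t) : B
      (t) : B
    (m (t)) : A
  (k (t) (m (t))) : B
(k x_B (k (t) (m (t)))) : ✗ arg 1 at [1] has sort B, expected A

ill-sorted at position [1]: expected A, got B


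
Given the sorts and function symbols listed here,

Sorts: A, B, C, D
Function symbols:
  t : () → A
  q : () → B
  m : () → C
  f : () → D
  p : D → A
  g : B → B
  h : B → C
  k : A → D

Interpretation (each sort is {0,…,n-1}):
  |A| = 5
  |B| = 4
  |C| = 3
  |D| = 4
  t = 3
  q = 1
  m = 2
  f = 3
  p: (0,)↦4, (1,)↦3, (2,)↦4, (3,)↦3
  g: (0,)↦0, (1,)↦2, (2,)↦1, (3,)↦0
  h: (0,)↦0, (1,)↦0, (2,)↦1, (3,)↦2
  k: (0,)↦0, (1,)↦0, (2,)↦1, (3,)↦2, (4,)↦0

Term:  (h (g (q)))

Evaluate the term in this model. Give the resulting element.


value = 1

  q = 1
  (g (q)) = g(1,) = 2
  (h (g (q))) = h(2,) = 1


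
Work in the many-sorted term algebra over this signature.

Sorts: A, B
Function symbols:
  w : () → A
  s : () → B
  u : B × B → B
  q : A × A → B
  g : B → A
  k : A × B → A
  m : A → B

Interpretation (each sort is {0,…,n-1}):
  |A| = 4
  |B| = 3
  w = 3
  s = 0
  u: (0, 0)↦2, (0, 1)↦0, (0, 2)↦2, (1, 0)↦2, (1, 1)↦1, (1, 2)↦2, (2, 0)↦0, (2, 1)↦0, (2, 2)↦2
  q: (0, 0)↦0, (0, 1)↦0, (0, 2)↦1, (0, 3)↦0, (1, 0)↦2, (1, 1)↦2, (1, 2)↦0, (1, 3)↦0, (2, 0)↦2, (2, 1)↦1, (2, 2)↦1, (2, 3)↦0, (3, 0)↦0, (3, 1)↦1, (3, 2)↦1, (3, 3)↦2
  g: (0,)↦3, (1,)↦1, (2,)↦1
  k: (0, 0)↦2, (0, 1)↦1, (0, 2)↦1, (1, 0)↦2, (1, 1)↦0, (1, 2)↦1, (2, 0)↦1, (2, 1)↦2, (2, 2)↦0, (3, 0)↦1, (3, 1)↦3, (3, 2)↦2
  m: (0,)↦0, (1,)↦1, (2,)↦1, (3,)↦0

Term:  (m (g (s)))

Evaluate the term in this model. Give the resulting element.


  s = 0
  (g (s)) = g(0,) = 3
  (m (g (s))) = m(3,) = 0

value = 0


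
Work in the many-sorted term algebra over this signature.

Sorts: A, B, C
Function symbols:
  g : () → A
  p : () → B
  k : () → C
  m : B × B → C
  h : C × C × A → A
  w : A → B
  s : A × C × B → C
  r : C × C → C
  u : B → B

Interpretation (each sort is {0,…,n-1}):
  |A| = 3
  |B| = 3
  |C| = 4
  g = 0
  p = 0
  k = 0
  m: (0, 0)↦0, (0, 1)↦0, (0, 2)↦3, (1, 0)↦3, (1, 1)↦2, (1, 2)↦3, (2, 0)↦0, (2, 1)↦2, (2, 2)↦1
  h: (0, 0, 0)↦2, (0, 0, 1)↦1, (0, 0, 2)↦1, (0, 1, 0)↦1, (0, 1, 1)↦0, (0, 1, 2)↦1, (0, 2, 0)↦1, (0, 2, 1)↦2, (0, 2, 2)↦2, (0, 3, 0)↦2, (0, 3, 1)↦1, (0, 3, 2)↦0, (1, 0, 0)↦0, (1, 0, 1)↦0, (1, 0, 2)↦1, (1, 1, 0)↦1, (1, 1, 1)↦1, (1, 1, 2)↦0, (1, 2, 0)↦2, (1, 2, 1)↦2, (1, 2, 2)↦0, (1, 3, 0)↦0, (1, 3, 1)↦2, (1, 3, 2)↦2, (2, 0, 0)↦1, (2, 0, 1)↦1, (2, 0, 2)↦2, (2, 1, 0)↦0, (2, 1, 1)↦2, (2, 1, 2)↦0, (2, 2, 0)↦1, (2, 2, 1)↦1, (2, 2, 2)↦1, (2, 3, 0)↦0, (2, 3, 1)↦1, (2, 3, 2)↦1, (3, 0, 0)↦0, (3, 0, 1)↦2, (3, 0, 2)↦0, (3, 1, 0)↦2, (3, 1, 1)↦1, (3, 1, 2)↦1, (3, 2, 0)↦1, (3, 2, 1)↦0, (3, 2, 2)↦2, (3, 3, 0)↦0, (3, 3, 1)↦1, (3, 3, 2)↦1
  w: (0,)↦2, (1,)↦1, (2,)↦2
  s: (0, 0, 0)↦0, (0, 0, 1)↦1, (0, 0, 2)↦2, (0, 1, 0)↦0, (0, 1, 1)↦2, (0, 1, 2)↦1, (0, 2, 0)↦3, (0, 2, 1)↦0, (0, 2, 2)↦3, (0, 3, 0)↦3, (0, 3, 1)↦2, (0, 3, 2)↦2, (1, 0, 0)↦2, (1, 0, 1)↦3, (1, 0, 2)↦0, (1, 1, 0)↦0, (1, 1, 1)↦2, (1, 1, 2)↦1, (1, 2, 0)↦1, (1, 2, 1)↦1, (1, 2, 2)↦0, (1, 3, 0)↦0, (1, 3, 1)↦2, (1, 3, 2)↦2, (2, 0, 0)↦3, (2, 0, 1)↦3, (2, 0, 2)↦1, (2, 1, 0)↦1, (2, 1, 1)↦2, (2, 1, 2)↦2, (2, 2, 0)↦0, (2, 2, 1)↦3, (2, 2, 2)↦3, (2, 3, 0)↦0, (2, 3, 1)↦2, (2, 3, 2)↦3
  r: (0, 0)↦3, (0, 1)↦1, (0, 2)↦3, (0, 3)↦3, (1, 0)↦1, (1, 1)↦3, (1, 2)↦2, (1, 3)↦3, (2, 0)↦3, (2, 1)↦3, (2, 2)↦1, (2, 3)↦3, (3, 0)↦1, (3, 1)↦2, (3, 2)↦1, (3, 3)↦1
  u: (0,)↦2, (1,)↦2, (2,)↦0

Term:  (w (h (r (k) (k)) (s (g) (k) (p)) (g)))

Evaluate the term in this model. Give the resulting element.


value = 2

  k = 0
  k = 0
  (r (k) (k)) = r(0, 0) = 3
  g = 0
  k = 0
  p = 0
  (s (g) (k) (p)) = s(0, 0, 0) = 0
  g = 0
  (h (r (k) (k)) (s (g) (k) (p)) (g)) = h(3, 0, 0) = 0
  (w (h (r (k) (k)) (s (g) (k) (p)) (g))) = w(0,) = 2


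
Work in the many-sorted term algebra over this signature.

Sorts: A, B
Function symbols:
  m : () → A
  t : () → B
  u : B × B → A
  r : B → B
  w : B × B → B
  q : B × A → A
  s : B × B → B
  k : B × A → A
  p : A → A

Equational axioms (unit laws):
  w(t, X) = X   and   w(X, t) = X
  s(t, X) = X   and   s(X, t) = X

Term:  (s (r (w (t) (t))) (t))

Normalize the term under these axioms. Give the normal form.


normal form = (r (t))

1. (s (r (w (t) (t))) (t))  →  (r (w (t) (t)))
2. (r (w (t) (t)))  →  (r (t))


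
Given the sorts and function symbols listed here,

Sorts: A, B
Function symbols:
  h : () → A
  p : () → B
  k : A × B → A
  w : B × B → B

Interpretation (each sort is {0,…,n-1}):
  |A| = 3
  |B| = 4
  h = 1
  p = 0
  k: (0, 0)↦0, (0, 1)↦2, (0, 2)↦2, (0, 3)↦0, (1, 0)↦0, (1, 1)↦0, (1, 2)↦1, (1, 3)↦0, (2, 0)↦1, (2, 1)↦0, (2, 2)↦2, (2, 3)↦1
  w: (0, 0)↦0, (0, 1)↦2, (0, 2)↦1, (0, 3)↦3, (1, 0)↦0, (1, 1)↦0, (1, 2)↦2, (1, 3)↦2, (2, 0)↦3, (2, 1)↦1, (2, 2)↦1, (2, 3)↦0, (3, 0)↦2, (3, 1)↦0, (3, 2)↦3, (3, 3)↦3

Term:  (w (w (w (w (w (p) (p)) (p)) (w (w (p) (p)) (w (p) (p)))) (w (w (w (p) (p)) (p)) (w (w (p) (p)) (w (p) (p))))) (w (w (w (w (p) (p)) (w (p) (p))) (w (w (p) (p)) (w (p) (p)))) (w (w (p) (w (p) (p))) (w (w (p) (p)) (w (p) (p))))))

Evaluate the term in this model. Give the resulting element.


  p = 0
  p = 0
  (w (p) (p)) = w(0, 0) = 0
  p = 0
  (w (w (p) (p)) (p)) = w(0, 0) = 0
  p = 0
  p = 0
  (w (p) (p)) = w(0, 0) = 0
  p = 0
  p = 0
  (w (p) (p)) = w(0, 0) = 0
  (w (w (p) (p)) (w (p) (p))) = w(0, 0) = 0
  (w (w (w (p) (p)) (p)) (w (w (p) (p)) (w (p) (p)))) = w(0, 0) = 0
  p = 0
  p = 0
  (w (p) (p)) = w(0, 0) = 0
  p = 0
  (w (w (p) (p)) (p)) = w(0, 0) = 0
  p = 0
  p = 0
  (w (p) (p)) = w(0, 0) = 0
  p = 0
  p = 0
  (w (p) (p)) = w(0, 0) = 0
  (w (w (p) (p)) (w (p) (p))) = w(0, 0) = 0
  (w (w (w (p) (p)) (p)) (w (w (p) (p)) (w (p) (p)))) = w(0, 0) = 0
  (w (w (w (w (p) (p)) (p)) (w (w (p) (p)) (w (p) (p)))) (w (w (w (p) (p)) (p)) (w (w (p) (p)) (w (p) (p))))) = w(0, 0) = 0
  p = 0
  p = 0
  (w (p) (p)) = w(0, 0) = 0
  p = 0
  p = 0
  (w (p) (p)) = w(0, 0) = 0
  (w (w (p) (p)) (w (p) (p))) = w(0, 0) = 0
  p = 0
  p = 0
  (w (p) (p)) = w(0, 0) = 0
  p = 0
  p = 0
  (w (p) (p)) = w(0, 0) = 0
  (w (w (p) (p)) (w (p) (p))) = w(0, 0) = 0
  (w (w (w (p) (p)) (w (p) (p))) (w (w (p) (p)) (w (p) (p)))) = w(0, 0) = 0
  p = 0
  p = 0
  p = 0
  (w (p) (p)) = w(0, 0) = 0
  (w (p) (w (p) (p))) = w(0, 0) = 0
  p = 0
  p = 0
  (w (p) (p)) = w(0, 0) = 0
  p = 0
  p = 0
  (w (p) (p)) = w(0, 0) = 0
  (w (w (p) (p)) (w (p) (p))) = w(0, 0) = 0
  (w (w (p) (w (p) (p))) (w (w (p) (p)) (w (p) (p)))) = w(0, 0) = 0
  (w (w (w (w (p) (p)) (w (p) (p))) (w (w (p) (p)) (w (p) (p)))) (w (w (p) (w (p) (p))) (w (w (p) (p)) (w (p) (p))))) = w(0, 0) = 0
  (w (w (w (w (w (p) (p)) (p)) (w (w (p) (p)) (w (p) (p)))) (w (w (w (p) (p)) (p)) (w (w (p) (p)) (w (p) (p))))) (w (w (w (w (p) (p)) (w (p) (p))) (w (w (p) (p)) (w (p) (p)))) (w (w (p) (w (p) (p))) (w (w (p) (p)) (w (p) (p)))))) = w(0, 0) = 0

value = 0


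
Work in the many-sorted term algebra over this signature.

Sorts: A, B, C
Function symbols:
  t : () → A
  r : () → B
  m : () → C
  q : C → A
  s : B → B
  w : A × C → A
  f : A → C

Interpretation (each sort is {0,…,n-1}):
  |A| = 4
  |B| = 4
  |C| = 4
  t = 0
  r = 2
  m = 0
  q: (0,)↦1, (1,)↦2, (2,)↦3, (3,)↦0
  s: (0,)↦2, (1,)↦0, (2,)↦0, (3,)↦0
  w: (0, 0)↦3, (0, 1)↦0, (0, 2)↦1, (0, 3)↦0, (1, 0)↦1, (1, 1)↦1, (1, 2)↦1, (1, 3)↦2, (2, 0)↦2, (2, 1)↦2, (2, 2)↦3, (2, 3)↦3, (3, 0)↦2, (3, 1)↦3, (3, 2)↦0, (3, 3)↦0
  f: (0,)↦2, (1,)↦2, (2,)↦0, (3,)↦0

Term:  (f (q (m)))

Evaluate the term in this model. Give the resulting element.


  m = 0
  (q (m)) = q(0,) = 1
  (f (q (m))) = f(1,) = 2

value = 2


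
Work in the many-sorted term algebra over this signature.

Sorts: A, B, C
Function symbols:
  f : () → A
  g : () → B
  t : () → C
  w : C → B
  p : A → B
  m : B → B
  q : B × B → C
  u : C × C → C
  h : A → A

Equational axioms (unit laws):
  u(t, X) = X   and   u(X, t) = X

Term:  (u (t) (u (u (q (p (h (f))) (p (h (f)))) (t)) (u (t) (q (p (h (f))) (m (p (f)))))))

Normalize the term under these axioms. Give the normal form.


1. (u (t) (u (u (q (p (h (f))) (p (h (f)))) (t)) (u (t) (q (p (h (f))) (m (p (f)))))))  →  (u (u (q (p (h (f))) (p (h (f)))) (t)) (u (t) (q (p (h (f))) (m (p (f))))))
2. (u (u (q (p (h (f))) (p (h (f)))) (t)) (u (t) (q (p (h (f))) (m (p (f))))))  →  (u (q (p (h (f))) (p (h (f)))) (u (t) (q (p (h (f))) (m (p (f))))))
3. (u (q (p (h (f))) (p (h (f)))) (u (t) (q (p (h (f))) (m (p (f))))))  →  (u (q (p (h (f))) (p (h (f)))) (q (p (h (f))) (m (p (f)))))

normal form = (u (q (p (h (f))) (p (h (f)))) (q (p (h (f))) (m (p (f)))))


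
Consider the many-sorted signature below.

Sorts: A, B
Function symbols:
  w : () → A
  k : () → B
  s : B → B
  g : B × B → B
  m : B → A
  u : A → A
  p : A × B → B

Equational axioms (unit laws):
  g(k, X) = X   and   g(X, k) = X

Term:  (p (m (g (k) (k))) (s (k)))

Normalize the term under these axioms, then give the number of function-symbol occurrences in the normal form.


1. (p (m (g (k) (k))) (s (k)))  →  (p (m (k)) (s (k)))
normal form: (p (m (k)) (s (k)))

size = 5


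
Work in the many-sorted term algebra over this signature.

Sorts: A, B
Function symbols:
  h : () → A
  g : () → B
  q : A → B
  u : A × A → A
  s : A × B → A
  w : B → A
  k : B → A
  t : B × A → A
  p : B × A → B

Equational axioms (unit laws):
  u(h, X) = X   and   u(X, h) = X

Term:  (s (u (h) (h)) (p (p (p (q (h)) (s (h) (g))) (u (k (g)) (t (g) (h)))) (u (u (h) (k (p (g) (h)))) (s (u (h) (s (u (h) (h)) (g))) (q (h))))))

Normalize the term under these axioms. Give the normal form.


normal form = (s (h) (p (p (p (q (h)) (s (h) (g))) (u (k (g)) (t (g) (h)))) (u (k (p (g) (h))) (s (s (h) (g)) (q (h))))))

1. (s (u (h) (h)) (p (p (p (q (h)) (s (h) (g))) (u (k (g)) (t (g) (h)))) (u (u (h) (k (p (g) (h)))) (s (u (h) (s (u (h) (h)) (g))) (q (h))))))  →  (s (h) (p (p (p (q (h)) (s (h) (g))) (u (k (g)) (t (g) (h)))) (u (u (h) (k (p (g) (h)))) (s (u (h) (s (u (h) (h)) (g))) (q (h))))))
2. (s (h) (p (p (p (q (h)) (s (h) (g))) (u (k (g)) (t (g) (h)))) (u (u (h) (k (p (g) (h)))) (s (u (h) (s (u (h) (h)) (g))) (q (h))))))  →  (s (h) (p (p (p (q (h)) (s (h) (g))) (u (k (g)) (t (g) (h)))) (u (k (p (g) (h))) (s (u (h) (s (u (h) (h)) (g))) (q (h))))))
3. (s (h) (p (p (p (q (h)) (s (h) (g))) (u (k (g)) (t (g) (h)))) (u (k (p (g) (h))) (s (u (h) (s (u (h) (h)) (g))) (q (h))))))  →  (s (h) (p (p (p (q (h)) (s (h) (g))) (u (k (g)) (t (g) (h)))) (u (k (p (g) (h))) (s (s (u (h) (h)) (g)) (q (h))))))
4. (s (h) (p (p (p (q (h)) (s (h) (g))) (u (k (g)) (t (g) (h)))) (u (k (p (g) (h))) (s (s (u (h) (h)) (g)) (q (h))))))  →  (s (h) (p (p (p (q (h)) (s (h) (g))) (u (k (g)) (t (g) (h)))) (u (k (p (g) (h))) (s (s (h) (g)) (q (h))))))


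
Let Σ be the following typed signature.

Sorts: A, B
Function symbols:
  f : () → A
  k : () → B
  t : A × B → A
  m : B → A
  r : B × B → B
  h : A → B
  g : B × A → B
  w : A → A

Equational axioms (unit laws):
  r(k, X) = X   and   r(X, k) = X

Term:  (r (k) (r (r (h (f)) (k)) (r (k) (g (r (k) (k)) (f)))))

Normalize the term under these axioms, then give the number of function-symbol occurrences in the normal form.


1. (r (k) (r (r (h (f)) (k)) (r (k) (g (r (k) (k)) (f)))))  →  (r (r (h (f)) (k)) (r (k) (g (r (k) (k)) (f))))
2. (r (r (h (f)) (k)) (r (k) (g (r (k) (k)) (f))))  →  (r (h (f)) (r (k) (g (r (k) (k)) (f))))
3. (r (h (f)) (r (k) (g (r (k) (k)) (f))))  →  (r (h (f)) (g (r (k) (k)) (f)))
4. (r (h (f)) (g (r (k) (k)) (f)))  →  (r (h (f)) (g (k) (f)))
normal form: (r (h (f)) (g (k) (f)))

size = 6


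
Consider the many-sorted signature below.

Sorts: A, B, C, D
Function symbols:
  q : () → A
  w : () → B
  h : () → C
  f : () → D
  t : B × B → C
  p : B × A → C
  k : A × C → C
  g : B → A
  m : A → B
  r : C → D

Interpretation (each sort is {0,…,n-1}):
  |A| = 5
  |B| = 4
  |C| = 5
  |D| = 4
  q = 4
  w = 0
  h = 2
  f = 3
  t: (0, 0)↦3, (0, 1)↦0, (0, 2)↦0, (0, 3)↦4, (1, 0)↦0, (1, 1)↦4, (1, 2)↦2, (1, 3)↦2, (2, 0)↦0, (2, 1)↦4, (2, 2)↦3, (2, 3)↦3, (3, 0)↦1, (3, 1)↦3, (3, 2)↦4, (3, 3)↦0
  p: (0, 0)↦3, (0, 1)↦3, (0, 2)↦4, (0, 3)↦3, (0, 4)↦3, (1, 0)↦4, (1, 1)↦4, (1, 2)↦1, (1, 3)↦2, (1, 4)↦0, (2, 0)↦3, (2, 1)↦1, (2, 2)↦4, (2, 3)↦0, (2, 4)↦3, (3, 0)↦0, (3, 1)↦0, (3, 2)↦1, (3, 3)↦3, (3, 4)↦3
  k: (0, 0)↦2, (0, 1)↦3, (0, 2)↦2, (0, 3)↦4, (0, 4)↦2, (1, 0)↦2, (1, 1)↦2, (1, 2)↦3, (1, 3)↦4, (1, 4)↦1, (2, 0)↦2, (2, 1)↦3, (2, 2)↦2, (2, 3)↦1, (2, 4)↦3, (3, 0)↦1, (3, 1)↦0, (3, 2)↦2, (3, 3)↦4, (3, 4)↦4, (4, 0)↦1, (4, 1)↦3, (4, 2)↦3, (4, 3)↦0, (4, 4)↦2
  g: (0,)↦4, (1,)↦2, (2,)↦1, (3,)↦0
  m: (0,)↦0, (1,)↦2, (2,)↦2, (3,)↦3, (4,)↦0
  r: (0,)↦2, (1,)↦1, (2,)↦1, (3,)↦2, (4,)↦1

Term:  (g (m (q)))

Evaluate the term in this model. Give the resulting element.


  q = 4
  (m (q)) = m(4,) = 0
  (g (m (q))) = g(0,) = 4

value = 4


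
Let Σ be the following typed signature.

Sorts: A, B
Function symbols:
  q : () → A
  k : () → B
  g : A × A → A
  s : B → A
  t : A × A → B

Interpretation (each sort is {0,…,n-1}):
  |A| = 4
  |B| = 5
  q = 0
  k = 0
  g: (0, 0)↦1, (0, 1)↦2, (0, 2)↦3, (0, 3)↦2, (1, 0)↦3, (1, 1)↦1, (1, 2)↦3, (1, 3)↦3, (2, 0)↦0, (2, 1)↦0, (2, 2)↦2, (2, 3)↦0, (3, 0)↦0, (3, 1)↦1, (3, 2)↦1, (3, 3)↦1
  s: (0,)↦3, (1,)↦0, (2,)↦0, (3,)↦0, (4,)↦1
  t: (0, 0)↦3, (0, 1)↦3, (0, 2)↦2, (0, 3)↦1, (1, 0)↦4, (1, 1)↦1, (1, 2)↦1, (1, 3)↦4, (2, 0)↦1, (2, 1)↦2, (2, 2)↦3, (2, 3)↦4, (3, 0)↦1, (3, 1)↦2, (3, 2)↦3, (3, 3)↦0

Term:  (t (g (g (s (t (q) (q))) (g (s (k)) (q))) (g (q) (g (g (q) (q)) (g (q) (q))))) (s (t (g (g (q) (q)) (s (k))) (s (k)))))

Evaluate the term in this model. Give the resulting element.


  q = 0
  q = 0
  (t (q) (q)) = t(0, 0) = 3
  (s (t (q) (q))) = s(3,) = 0
  k = 0
  (s (k)) = s(0,) = 3
  q = 0
  (g (s (k)) (q)) = g(3, 0) = 0
  (g (s (t (q) (q))) (g (s (k)) (q))) = g(0, 0) = 1
  q = 0
  q = 0
  q = 0
  (g (q) (q)) = g(0, 0) = 1
  q = 0
  q = 0
  (g (q) (q)) = g(0, 0) = 1
  (g (g (q) (q)) (g (q) (q))) = g(1, 1) = 1
  (g (q) (g (g (q) (q)) (g (q) (q)))) = g(0, 1) = 2
  (g (g (s (t (q) (q))) (g (s (k)) (q))) (g (q) (g (g (q) (q)) (g (q) (q))))) = g(1, 2) = 3
  q = 0
  q = 0
  (g (q) (q)) = g(0, 0) = 1
  k = 0
  (s (k)) = s(0,) = 3
  (g (g (q) (q)) (s (k))) = g(1, 3) = 3
  k = 0
  (s (k)) = s(0,) = 3
  (t (g (g (q) (q)) (s (k))) (s (k))) = t(3, 3) = 0
  (s (t (g (g (q) (q)) (s (k))) (s (k)))) = s(0,) = 3
  (t (g (g (s (t (q) (q))) (g (s (k)) (q))) (g (q) (g (g (q) (q)) (g (q) (q))))) (s (t (g (g (q) (q)) (s (k))) (s (k))))) = t(3, 3) = 0

value = 0


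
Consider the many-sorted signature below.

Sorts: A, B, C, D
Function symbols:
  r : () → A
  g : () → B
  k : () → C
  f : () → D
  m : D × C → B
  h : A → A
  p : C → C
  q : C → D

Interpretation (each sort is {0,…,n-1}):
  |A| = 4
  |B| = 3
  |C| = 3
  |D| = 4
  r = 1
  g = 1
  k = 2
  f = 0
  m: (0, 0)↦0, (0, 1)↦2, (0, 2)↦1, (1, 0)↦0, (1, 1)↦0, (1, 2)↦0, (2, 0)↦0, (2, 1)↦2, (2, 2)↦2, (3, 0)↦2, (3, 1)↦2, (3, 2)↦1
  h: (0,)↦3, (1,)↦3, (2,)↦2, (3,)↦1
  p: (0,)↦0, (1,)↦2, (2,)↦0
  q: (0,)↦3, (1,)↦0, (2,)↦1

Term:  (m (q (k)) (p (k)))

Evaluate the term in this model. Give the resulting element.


value = 0

  k = 2
  (q (k)) = q(2,) = 1
  k = 2
  (p (k)) = p(2,) = 0
  (m (q (k)) (p (k))) = m(1, 0) = 0


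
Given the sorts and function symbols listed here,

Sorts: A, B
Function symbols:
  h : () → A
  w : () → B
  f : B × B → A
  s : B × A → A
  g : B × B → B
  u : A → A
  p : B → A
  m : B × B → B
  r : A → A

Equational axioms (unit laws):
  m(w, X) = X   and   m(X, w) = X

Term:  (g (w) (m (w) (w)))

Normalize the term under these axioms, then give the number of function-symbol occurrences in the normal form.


1. (g (w) (m (w) (w)))  →  (g (w) (w))
normal form: (g (w) (w))

size = 3


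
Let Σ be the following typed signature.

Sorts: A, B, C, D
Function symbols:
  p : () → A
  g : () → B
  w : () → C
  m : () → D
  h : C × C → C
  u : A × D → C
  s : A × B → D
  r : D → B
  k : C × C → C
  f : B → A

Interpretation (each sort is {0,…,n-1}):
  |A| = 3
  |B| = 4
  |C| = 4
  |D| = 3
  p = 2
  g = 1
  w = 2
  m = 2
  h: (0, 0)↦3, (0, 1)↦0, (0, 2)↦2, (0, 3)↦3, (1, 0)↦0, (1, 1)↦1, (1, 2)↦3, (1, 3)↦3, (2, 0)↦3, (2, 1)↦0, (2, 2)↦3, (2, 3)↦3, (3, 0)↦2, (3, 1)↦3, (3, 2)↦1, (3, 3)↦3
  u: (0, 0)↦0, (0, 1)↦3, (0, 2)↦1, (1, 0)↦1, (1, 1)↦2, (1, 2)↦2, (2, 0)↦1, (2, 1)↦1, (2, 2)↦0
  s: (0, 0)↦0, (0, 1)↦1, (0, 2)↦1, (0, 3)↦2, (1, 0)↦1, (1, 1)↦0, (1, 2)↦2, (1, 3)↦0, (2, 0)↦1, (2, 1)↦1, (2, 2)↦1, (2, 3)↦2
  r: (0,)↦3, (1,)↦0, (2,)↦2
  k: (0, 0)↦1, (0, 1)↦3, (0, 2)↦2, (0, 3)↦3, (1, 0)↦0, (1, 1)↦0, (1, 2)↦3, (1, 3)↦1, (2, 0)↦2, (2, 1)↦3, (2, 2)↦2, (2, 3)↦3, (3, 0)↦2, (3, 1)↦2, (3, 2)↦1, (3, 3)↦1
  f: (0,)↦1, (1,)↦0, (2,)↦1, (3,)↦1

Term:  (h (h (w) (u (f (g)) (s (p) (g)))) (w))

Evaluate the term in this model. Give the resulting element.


value = 1

  w = 2
  g = 1
  (f (g)) = f(1,) = 0
  p = 2
  g = 1
  (s (p) (g)) = s(2, 1) = 1
  (u (f (g)) (s (p) (g))) = u(0, 1) = 3
  (h (w) (u (f (g)) (s (p) (g)))) = h(2, 3) = 3
  w = 2
  (h (h (w) (u (f (g)) (s (p) (g)))) (w)) = h(3, 2) = 1


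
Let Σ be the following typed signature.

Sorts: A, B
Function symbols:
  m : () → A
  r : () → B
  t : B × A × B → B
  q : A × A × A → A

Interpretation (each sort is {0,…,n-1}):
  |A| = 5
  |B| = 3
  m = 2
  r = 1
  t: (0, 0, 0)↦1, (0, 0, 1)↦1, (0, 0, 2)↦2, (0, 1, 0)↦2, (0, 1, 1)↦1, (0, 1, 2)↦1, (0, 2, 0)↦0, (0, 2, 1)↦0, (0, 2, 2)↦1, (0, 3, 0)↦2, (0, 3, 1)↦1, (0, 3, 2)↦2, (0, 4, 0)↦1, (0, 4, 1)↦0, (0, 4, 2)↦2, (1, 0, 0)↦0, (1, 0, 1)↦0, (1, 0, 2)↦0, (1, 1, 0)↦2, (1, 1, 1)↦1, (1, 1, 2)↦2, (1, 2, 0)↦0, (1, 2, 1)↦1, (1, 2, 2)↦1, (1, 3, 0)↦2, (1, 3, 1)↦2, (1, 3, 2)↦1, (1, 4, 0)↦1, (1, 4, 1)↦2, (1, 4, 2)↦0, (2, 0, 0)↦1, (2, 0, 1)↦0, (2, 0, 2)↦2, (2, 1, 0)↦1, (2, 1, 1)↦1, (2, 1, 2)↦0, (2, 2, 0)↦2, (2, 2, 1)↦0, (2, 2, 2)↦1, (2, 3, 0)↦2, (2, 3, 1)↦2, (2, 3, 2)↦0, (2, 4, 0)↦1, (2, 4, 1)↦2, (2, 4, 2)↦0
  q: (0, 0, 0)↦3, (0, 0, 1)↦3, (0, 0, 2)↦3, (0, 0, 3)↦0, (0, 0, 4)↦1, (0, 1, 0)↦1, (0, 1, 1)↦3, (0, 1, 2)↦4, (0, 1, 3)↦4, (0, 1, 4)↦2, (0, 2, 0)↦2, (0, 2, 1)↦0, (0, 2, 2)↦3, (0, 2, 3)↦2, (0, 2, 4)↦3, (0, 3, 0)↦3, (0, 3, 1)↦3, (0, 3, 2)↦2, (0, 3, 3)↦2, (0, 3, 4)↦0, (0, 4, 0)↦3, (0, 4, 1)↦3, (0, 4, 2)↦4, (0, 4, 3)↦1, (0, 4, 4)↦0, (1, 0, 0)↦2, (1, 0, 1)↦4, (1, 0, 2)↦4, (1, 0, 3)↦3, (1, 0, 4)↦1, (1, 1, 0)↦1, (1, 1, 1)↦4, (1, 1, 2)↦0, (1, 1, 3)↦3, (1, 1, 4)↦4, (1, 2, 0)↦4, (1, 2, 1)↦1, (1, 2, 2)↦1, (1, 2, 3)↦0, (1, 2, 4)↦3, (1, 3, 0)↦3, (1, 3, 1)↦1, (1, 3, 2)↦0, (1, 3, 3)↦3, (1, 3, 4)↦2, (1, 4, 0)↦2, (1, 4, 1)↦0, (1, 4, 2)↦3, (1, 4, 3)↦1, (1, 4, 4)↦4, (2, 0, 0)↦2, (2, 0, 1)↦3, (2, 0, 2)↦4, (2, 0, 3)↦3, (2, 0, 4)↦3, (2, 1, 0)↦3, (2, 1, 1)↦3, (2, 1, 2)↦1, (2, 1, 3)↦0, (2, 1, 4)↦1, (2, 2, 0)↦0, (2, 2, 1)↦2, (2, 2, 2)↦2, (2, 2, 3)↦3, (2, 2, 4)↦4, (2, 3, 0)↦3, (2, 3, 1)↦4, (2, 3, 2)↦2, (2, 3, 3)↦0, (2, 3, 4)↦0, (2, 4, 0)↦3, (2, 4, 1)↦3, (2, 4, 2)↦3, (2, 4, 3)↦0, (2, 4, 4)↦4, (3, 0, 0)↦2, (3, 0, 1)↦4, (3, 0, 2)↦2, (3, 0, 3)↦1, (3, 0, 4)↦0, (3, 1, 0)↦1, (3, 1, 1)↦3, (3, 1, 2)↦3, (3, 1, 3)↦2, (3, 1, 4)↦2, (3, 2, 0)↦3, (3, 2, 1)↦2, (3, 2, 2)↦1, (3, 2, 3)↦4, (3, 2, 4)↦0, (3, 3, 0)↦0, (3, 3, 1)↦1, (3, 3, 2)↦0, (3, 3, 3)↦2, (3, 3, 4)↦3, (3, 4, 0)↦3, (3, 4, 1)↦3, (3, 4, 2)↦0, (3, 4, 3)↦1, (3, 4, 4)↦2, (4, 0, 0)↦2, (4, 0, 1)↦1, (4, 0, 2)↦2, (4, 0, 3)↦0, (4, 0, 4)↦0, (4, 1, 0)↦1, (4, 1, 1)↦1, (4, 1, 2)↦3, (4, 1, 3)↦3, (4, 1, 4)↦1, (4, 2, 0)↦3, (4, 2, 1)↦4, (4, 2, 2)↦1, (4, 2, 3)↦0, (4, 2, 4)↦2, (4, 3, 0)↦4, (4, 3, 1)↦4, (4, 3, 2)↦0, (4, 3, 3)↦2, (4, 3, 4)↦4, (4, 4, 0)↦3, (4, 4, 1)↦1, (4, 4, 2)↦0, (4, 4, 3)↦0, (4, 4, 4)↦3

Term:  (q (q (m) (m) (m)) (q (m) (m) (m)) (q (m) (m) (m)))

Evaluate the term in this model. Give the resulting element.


value = 2

  m = 2
  m = 2
  m = 2
  (q (m) (m) (m)) = q(2, 2, 2) = 2
  m = 2
  m = 2
  m = 2
  (q (m) (m) (m)) = q(2, 2, 2) = 2
  m = 2
  m = 2
  m = 2
  (q (m) (m) (m)) = q(2, 2, 2) = 2
  (q (q (m) (m) (m)) (q (m) (m) (m)) (q (m) (m) (m))) = q(2, 2, 2) = 2
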